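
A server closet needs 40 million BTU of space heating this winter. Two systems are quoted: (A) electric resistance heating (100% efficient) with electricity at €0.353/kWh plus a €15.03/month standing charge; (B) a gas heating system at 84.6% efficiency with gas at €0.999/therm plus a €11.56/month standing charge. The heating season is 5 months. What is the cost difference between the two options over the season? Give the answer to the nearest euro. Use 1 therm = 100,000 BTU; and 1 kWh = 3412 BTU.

€3683

Heat load = 40 × 10⁶ BTU = 40,000,000 BTU
Gas: input = 40,000,000 / 0.846 = 47,281,324 BTU = 472.8 therm → 472.8 × €0.999 = €472.34; + 5 × €11.56 standing = €530.14
Electric: 40,000,000 BTU / 3412 = 11,720 kWh → × €0.353 = €4,138.34; + 5 × €15.03 standing = €4,213.49
Difference = |€530.14 − €4,213.49| = €3,683.34 ≈ €3683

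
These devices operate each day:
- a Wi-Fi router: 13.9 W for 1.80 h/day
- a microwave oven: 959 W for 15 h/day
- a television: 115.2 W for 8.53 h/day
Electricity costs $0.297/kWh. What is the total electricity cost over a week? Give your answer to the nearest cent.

$32.00

Wi-Fi router: 13.9 W × 1.80 h × 7 d = 175 Wh = 0.1751 kWh
microwave oven: 959 W × 15 h × 7 d = 100,695 Wh = 100.7 kWh
television: 115.2 W × 8.53 h × 7 d = 6,879 Wh = 6.879 kWh
Total energy = 0.1751 + 100.7 + 6.879 = 107.7 kWh
Cost = 107.7 kWh × $0.297 = $32.00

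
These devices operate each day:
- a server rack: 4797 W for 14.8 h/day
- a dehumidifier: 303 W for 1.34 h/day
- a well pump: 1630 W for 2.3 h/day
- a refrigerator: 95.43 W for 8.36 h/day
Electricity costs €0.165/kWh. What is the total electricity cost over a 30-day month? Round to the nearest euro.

server rack: 4797 W × 14.8 h × 30 d = 2,129,868 Wh = 2,130 kWh
dehumidifier: 303 W × 1.34 h × 30 d = 12,181 Wh = 12.18 kWh
well pump: 1630 W × 2.3 h × 30 d = 112,470 Wh = 112.5 kWh
refrigerator: 95.43 W × 8.36 h × 30 d = 23,934 Wh = 23.93 kWh
Total energy = 2,130 + 12.18 + 112.5 + 23.93 = 2,278 kWh
Cost = 2,278 kWh × €0.165 = €375.94 ≈ €376

€376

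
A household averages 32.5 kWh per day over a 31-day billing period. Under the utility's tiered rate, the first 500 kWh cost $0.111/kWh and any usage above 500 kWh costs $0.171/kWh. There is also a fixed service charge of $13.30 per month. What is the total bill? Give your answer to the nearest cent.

Usage = 32.5 kWh/day × 31 days = 1007.5 kWh
First 500 kWh × $0.111 = $55.50
Remaining 507.5 kWh × $0.171 = $86.78
Energy charge = $142.28; + service $13.30 = $155.58

$155.58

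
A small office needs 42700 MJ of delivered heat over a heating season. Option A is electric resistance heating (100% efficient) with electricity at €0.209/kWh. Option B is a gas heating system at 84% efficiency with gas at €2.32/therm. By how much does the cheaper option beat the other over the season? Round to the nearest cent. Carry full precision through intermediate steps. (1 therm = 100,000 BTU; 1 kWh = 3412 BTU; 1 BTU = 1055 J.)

€1361.35

Heat load = 42700 MJ = 42,700,000,000 J / 1055 = 40,473,934 BTU
Gas: input = 40,473,934 / 0.84 = 48,183,254 BTU = 481.8 therm → 481.8 × €2.32 = €1,117.85
Electric: 40,473,934 BTU / 3412 = 11,860 kWh → × €0.209 = €2,479.21
Difference = |€1,117.85 − €2,479.21| = €1,361.35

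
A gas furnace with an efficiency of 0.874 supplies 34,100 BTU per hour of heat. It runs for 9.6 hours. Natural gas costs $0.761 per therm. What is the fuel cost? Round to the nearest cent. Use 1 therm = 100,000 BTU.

$2.85

Heat delivered = 34,100 BTU/h × 9.6 h = 327,360 BTU
Gas input = 327,360 / 0.874 = 374,554 BTU
= 374,554 / 100,000 = 3.746 therm
Cost = 3.746 × $0.761/therm = $2.85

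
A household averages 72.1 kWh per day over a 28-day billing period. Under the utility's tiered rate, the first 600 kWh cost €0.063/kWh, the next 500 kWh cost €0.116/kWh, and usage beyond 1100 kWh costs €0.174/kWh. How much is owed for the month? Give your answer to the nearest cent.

Usage = 72.1 kWh/day × 28 days = 2018.8 kWh
First 600 kWh × €0.063 = €37.80
Next 500 kWh × €0.116 = €58.00
Remaining 918.8 kWh × €0.174 = €159.87
Total = €255.67

€255.67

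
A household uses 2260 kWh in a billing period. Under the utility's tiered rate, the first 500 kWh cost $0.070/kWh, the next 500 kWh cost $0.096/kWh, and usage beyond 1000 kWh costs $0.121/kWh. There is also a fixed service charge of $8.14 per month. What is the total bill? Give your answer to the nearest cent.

First 500 kWh × $0.070 = $35.00
Next 500 kWh × $0.096 = $48.00
Remaining 1260 kWh × $0.121 = $152.46
Energy charge = $235.46; + service $8.14 = $243.60

$243.60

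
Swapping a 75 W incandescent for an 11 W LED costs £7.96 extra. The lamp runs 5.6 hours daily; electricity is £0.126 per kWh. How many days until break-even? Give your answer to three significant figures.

Power saved = 75 − 11 = 64 W
Daily energy saved = 64 W × 5.6 h = 358.4 Wh = 0.3584 kWh
Daily savings = 0.3584 × £0.126 = £0.0452
Payback = £7.96 / £0.0452 per day = 176.3 days

176 days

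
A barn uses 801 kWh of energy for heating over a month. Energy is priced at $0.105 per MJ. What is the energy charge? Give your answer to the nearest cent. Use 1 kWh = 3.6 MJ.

801 kWh × (3.6 MJ/kWh) = 2,884 MJ
Cost = 2,884 MJ × $0.105/MJ = $302.78

$302.78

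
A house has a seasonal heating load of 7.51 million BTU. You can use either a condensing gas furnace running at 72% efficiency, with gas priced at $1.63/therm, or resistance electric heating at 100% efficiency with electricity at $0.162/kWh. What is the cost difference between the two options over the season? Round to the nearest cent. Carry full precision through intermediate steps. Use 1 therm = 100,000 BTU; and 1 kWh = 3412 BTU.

Heat load = 7.51 × 10⁶ BTU = 7,510,000 BTU
Gas: input = 7,510,000 / 0.72 = 10,430,556 BTU = 104.3 therm → 104.3 × $1.63 = $170.02
Electric: 7,510,000 BTU / 3412 = 2,201 kWh → × $0.162 = $356.57
Difference = |$170.02 − $356.57| = $186.55

$186.55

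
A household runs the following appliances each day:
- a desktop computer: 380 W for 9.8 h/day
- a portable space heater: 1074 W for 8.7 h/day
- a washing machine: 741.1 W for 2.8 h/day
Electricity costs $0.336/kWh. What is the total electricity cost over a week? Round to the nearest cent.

$35.62

desktop computer: 380 W × 9.8 h × 7 d = 26,068 Wh = 26.07 kWh
portable space heater: 1074 W × 8.7 h × 7 d = 65,407 Wh = 65.41 kWh
washing machine: 741.1 W × 2.8 h × 7 d = 14,526 Wh = 14.53 kWh
Total energy = 26.07 + 65.41 + 14.53 = 106 kWh
Cost = 106 kWh × $0.336 = $35.62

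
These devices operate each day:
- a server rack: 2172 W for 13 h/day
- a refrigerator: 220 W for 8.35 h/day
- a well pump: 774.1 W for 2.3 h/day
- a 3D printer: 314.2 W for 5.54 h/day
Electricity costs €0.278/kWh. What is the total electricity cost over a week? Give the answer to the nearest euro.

server rack: 2172 W × 13 h × 7 d = 197,652 Wh = 197.7 kWh
refrigerator: 220 W × 8.35 h × 7 d = 12,859 Wh = 12.86 kWh
well pump: 774.1 W × 2.3 h × 7 d = 12,463 Wh = 12.46 kWh
3D printer: 314.2 W × 5.54 h × 7 d = 12,185 Wh = 12.18 kWh
Total energy = 197.7 + 12.86 + 12.46 + 12.18 = 235.2 kWh
Cost = 235.2 kWh × €0.278 = €65.37 ≈ €65

€65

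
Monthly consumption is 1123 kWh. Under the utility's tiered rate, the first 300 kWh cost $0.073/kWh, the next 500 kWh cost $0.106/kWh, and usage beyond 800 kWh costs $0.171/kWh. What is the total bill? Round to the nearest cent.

First 300 kWh × $0.073 = $21.90
Next 500 kWh × $0.106 = $53.00
Remaining 323 kWh × $0.171 = $55.23
Total = $130.13

$130.13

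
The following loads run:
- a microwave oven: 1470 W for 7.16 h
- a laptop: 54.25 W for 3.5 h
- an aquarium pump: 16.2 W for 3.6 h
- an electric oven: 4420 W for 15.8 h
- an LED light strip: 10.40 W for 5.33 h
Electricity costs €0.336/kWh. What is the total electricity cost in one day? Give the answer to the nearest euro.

€27

microwave oven: 1470 W × 7.16 h = 10,525 Wh = 10.53 kWh
laptop: 54.25 W × 3.5 h = 190 Wh = 0.1899 kWh
aquarium pump: 16.2 W × 3.6 h = 58 Wh = 0.05832 kWh
electric oven: 4420 W × 15.8 h = 69,836 Wh = 69.84 kWh
LED light strip: 10.40 W × 5.33 h = 55 Wh = 0.05543 kWh
Total energy = 10.53 + 0.1899 + 0.05832 + 69.84 + 0.05543 = 80.66 kWh
Cost = 80.66 kWh × €0.336 = €27.10 ≈ €27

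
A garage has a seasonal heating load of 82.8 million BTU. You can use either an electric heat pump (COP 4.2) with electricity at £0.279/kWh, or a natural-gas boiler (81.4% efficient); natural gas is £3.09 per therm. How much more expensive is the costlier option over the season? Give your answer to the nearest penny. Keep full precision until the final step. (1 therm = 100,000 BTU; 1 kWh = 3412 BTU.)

Heat load = 82.8 × 10⁶ BTU = 82,800,000 BTU
Gas: input = 82,800,000 / 0.814 = 101,719,902 BTU = 1,017 therm → 1,017 × £3.09 = £3,143.14
Heat pump: 82,800,000 BTU / 3412 = 24,270 kWh heat; / 4.2 = 5,778 kWh in → × £0.279 = £1,612.04
Difference = |£3,143.14 − £1,612.04| = £1,531.10

£1531.10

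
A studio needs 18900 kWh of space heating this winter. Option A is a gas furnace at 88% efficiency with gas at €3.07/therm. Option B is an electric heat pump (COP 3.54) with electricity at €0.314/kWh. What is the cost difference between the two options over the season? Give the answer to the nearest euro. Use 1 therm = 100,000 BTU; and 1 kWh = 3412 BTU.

Heat load = 18900 kWh × 3412 = 64,486,800 BTU
Gas: input = 64,486,800 / 0.88 = 73,280,455 BTU = 732.8 therm → 732.8 × €3.07 = €2,249.71
Heat pump: 64,486,800 BTU / 3412 = 18,900 kWh heat; / 3.54 = 5,339 kWh in → × €0.314 = €1,676.44
Difference = |€2,249.71 − €1,676.44| = €573.27 ≈ €573

€573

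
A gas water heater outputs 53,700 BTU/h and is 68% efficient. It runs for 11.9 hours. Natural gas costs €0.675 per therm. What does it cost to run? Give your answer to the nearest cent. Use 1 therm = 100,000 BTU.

Heat delivered = 53,700 BTU/h × 11.9 h = 639,030 BTU
Gas input = 639,030 / 0.68 = 939,750 BTU
= 939,750 / 100,000 = 9.397 therm
Cost = 9.397 × €0.675/therm = €6.34

€6.34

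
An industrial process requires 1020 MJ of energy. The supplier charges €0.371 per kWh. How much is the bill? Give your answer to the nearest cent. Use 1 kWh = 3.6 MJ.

1020 MJ × (0.27778 kWh/MJ) = 283.3 kWh
Cost = 283.3 kWh × €0.371/kWh = €105.12

€105.12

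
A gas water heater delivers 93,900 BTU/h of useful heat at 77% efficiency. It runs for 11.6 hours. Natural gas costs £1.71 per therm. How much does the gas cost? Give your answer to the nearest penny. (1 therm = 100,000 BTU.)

Heat delivered = 93,900 BTU/h × 11.6 h = 1,089,240 BTU
Gas input = 1,089,240 / 0.77 = 1,414,597 BTU
= 1,414,597 / 100,000 = 14.15 therm
Cost = 14.15 × £1.71/therm = £24.19

£24.19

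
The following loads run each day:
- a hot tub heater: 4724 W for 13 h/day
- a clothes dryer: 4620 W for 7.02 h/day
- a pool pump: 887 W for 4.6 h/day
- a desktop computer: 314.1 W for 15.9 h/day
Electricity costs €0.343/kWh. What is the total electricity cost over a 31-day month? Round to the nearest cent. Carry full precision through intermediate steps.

hot tub heater: 4724 W × 13 h × 31 d = 1,903,772 Wh = 1,904 kWh
clothes dryer: 4620 W × 7.02 h × 31 d = 1,005,404 Wh = 1,005 kWh
pool pump: 887 W × 4.6 h × 31 d = 126,486 Wh = 126.5 kWh
desktop computer: 314.1 W × 15.9 h × 31 d = 154,820 Wh = 154.8 kWh
Total energy = 1,904 + 1,005 + 126.5 + 154.8 = 3,190 kWh
Cost = 3,190 kWh × €0.343 = €1,094.34

€1094.34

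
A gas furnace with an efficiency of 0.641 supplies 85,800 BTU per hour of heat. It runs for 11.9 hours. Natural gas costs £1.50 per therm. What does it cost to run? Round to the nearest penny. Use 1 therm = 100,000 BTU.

Heat delivered = 85,800 BTU/h × 11.9 h = 1,021,020 BTU
Gas input = 1,021,020 / 0.641 = 1,592,855 BTU
= 1,592,855 / 100,000 = 15.93 therm
Cost = 15.93 × £1.50/therm = £23.89

£23.89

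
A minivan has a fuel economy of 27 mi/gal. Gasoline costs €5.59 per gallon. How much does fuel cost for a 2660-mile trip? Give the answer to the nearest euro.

€551

Fuel = 2660 mi / 27 mpg = 98.52 gal
Cost = 98.52 gal × €5.59/gal = €550.72 ≈ €551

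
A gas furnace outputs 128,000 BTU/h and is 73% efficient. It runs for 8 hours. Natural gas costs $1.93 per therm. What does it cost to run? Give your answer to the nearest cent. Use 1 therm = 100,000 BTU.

$27.07

Heat delivered = 128,000 BTU/h × 8 h = 1,024,000 BTU
Gas input = 1,024,000 / 0.73 = 1,402,740 BTU
= 1,402,740 / 100,000 = 14.03 therm
Cost = 14.03 × $1.93/therm = $27.07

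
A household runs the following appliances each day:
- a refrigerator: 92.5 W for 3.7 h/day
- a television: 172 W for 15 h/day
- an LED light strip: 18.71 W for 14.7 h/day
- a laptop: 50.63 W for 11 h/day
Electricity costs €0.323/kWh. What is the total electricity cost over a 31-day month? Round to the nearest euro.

refrigerator: 92.5 W × 3.7 h × 31 d = 10,610 Wh = 10.61 kWh
television: 172 W × 15 h × 31 d = 79,980 Wh = 79.98 kWh
LED light strip: 18.71 W × 14.7 h × 31 d = 8,526 Wh = 8.526 kWh
laptop: 50.63 W × 11 h × 31 d = 17,265 Wh = 17.26 kWh
Total energy = 10.61 + 79.98 + 8.526 + 17.26 = 116.4 kWh
Cost = 116.4 kWh × €0.323 = €37.59 ≈ €38

€38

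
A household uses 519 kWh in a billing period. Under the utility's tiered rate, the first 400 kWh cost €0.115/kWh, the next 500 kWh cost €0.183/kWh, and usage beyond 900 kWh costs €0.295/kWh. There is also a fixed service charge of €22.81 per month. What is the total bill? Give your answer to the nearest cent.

First 400 kWh × €0.115 = €46.00
Next 119 kWh × €0.183 = €21.78
Remaining tier: 0 kWh (not reached)
Energy charge = €67.78; + service €22.81 = €90.59

€90.59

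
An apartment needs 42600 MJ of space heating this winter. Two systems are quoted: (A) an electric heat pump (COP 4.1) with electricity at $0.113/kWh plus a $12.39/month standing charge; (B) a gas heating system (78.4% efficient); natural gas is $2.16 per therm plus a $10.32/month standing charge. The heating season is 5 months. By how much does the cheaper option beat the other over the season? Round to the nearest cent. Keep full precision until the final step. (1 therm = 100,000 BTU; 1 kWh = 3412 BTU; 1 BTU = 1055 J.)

$775.97

Heat load = 42600 MJ = 42,600,000,000 J / 1055 = 40,379,147 BTU
Gas: input = 40,379,147 / 0.784 = 51,504,014 BTU = 515 therm → 515 × $2.16 = $1,112.49; + 5 × $10.32 standing = $1,164.09
Heat pump: 40,379,147 BTU / 3412 = 11,830 kWh heat; / 4.1 = 2,886 kWh in → × $0.113 = $326.17; + 5 × $12.39 standing = $388.12
Difference = |$1,164.09 − $388.12| = $775.97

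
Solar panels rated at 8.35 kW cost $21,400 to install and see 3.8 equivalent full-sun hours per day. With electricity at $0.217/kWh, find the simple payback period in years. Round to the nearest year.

Daily generation = 8.35 kW × 3.8 h = 31.73 kWh
Annual generation = 31.73 × 365 = 11581 kWh
Annual savings = 11581 × $0.217 = $2,513.17
Payback = $21,400 / $2,513.17 = 8.52 years

9 years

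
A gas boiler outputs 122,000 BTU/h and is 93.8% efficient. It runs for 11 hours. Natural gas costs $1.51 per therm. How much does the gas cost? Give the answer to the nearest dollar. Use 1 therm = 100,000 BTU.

Heat delivered = 122,000 BTU/h × 11 h = 1,342,000 BTU
Gas input = 1,342,000 / 0.938 = 1,430,704 BTU
= 1,430,704 / 100,000 = 14.31 therm
Cost = 14.31 × $1.51/therm = $21.60 ≈ $22

$22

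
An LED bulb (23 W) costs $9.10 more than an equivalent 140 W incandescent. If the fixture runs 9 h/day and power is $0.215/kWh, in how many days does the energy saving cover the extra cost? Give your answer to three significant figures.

40.2 days

Power saved = 140 − 23 = 117 W
Daily energy saved = 117 W × 9 h = 1053 Wh = 1.053 kWh
Daily savings = 1.053 × $0.215 = $0.2264
Payback = $9.10 / $0.2264 per day = 40.2 days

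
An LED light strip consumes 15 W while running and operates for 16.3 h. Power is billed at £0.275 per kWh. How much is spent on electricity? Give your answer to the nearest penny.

Energy = 15 W × 16.3 h = 244 Wh = 0.2445 kWh
Cost = 0.2445 kWh × £0.275/kWh = £0.07

£0.07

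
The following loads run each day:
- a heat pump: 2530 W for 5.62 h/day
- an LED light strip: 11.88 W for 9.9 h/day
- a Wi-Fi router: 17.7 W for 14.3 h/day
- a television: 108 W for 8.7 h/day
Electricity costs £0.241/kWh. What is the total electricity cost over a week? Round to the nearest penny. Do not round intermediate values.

heat pump: 2530 W × 5.62 h × 7 d = 99,530 Wh = 99.53 kWh
LED light strip: 11.88 W × 9.9 h × 7 d = 823 Wh = 0.8233 kWh
Wi-Fi router: 17.7 W × 14.3 h × 7 d = 1,772 Wh = 1.772 kWh
television: 108 W × 8.7 h × 7 d = 6,577 Wh = 6.577 kWh
Total energy = 99.53 + 0.8233 + 1.772 + 6.577 = 108.7 kWh
Cost = 108.7 kWh × £0.241 = £26.20

£26.20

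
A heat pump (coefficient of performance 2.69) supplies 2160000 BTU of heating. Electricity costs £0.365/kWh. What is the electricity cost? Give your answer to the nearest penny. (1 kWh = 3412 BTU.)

£85.90

Heat delivered = 2,160,000 BTU / 3412 = 633.1 kWh
Electrical input = 633.1 kWh / 2.69 = 235.3 kWh
Cost = 235.3 × £0.365/kWh = £85.90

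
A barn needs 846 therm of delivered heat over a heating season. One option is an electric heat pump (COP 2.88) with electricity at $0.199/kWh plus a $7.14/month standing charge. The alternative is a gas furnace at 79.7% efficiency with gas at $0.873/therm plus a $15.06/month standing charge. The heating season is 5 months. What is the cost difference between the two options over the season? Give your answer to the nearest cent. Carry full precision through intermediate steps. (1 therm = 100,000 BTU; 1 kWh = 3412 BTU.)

$746.98

Heat load = 846 therm × 100,000 = 84,600,000 BTU
Gas: input = 84,600,000 / 0.797 = 106,148,055 BTU = 1,061 therm → 1,061 × $0.873 = $926.67; + 5 × $15.06 standing = $1,001.97
Heat pump: 84,600,000 BTU / 3412 = 24,790 kWh heat; / 2.88 = 8,609 kWh in → × $0.199 = $1,713.25; + 5 × $7.14 standing = $1,748.95
Difference = |$1,001.97 − $1,748.95| = $746.98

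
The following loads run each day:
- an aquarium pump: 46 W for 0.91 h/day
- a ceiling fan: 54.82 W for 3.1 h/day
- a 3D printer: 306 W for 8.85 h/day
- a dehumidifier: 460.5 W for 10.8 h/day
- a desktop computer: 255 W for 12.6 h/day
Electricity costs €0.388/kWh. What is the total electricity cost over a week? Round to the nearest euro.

€30

aquarium pump: 46 W × 0.91 h × 7 d = 293 Wh = 0.293 kWh
ceiling fan: 54.82 W × 3.1 h × 7 d = 1,190 Wh = 1.19 kWh
3D printer: 306 W × 8.85 h × 7 d = 18,957 Wh = 18.96 kWh
dehumidifier: 460.5 W × 10.8 h × 7 d = 34,814 Wh = 34.81 kWh
desktop computer: 255 W × 12.6 h × 7 d = 22,491 Wh = 22.49 kWh
Total energy = 0.293 + 1.19 + 18.96 + 34.81 + 22.49 = 77.74 kWh
Cost = 77.74 kWh × €0.388 = €30.16 ≈ €30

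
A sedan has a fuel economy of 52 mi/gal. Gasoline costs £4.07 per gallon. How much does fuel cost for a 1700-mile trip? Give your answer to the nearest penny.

Fuel = 1700 mi / 52 mpg = 32.69 gal
Cost = 32.69 gal × £4.07/gal = £133.06

£133.06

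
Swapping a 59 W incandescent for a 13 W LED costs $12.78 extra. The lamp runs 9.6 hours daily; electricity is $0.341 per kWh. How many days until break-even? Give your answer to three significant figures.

84.9 days

Power saved = 59 − 13 = 46 W
Daily energy saved = 46 W × 9.6 h = 441.6 Wh = 0.4416 kWh
Daily savings = 0.4416 × $0.341 = $0.1506
Payback = $12.78 / $0.1506 per day = 84.87 days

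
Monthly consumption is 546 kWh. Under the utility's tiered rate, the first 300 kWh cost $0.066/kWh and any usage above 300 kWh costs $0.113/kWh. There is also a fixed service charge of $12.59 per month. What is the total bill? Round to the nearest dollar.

$60

First 300 kWh × $0.066 = $19.80
Remaining 246 kWh × $0.113 = $27.80
Energy charge = $47.60; + service $12.59 = $60.19 ≈ $60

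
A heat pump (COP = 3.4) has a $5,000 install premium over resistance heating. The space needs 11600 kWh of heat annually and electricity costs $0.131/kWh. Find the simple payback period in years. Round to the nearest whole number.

Resistance: 11600 kWh × $0.131 = $1,519.60/yr
Heat pump: 11600 / 3.4 = 3412 kWh in → × $0.131 = $446.94/yr
Annual savings = $1,072.66
Payback = $5,000 / $1,072.66 = 4.66 years

5 years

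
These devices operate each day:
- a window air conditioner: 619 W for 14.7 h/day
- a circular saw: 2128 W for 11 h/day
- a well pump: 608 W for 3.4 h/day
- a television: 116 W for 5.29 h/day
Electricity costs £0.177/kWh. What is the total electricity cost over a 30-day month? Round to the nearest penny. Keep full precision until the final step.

£186.85

window air conditioner: 619 W × 14.7 h × 30 d = 272,979 Wh = 273 kWh
circular saw: 2128 W × 11 h × 30 d = 702,240 Wh = 702.2 kWh
well pump: 608 W × 3.4 h × 30 d = 62,016 Wh = 62.02 kWh
television: 116 W × 5.29 h × 30 d = 18,409 Wh = 18.41 kWh
Total energy = 273 + 702.2 + 62.02 + 18.41 = 1,056 kWh
Cost = 1,056 kWh × £0.177 = £186.85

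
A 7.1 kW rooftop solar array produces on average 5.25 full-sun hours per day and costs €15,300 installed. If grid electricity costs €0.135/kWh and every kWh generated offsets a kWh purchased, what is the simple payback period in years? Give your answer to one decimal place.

Daily generation = 7.1 kW × 5.25 h = 37.27 kWh
Annual generation = 37.27 × 365 = 13605 kWh
Annual savings = 13605 × €0.135 = €1,836.73
Payback = €15,300 / €1,836.73 = 8.33 years

8.3 years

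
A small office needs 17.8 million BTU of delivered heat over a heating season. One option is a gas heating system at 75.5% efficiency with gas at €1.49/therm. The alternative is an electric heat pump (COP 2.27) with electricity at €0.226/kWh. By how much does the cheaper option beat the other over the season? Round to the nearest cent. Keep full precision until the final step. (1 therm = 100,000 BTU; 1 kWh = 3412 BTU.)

Heat load = 17.8 × 10⁶ BTU = 17,800,000 BTU
Gas: input = 17,800,000 / 0.755 = 23,576,159 BTU = 235.8 therm → 235.8 × €1.49 = €351.28
Heat pump: 17,800,000 BTU / 3412 = 5,217 kWh heat; / 2.27 = 2,298 kWh in → × €0.226 = €519.39
Difference = |€351.28 − €519.39| = €168.11

€168.11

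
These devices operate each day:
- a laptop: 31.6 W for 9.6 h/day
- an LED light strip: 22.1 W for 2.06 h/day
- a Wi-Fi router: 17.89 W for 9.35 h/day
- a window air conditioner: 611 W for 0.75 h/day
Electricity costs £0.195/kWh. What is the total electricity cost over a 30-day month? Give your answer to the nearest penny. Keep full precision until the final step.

£5.70

laptop: 31.6 W × 9.6 h × 30 d = 9,101 Wh = 9.101 kWh
LED light strip: 22.1 W × 2.06 h × 30 d = 1,366 Wh = 1.366 kWh
Wi-Fi router: 17.89 W × 9.35 h × 30 d = 5,018 Wh = 5.018 kWh
window air conditioner: 611 W × 0.75 h × 30 d = 13,748 Wh = 13.75 kWh
Total energy = 9.101 + 1.366 + 5.018 + 13.75 = 29.23 kWh
Cost = 29.23 kWh × £0.195 = £5.70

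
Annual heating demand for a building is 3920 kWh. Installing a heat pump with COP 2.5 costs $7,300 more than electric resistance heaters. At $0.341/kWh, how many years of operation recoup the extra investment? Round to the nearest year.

Resistance: 3920 kWh × $0.341 = $1,336.72/yr
Heat pump: 3920 / 2.5 = 1568 kWh in → × $0.341 = $534.69/yr
Annual savings = $802.03
Payback = $7,300 / $802.03 = 9.1 years

9 years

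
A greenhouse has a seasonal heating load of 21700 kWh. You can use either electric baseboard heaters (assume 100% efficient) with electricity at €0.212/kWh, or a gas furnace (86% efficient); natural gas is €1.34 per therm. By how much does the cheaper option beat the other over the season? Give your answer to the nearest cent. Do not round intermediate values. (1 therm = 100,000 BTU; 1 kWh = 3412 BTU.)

Heat load = 21700 kWh × 3412 = 74,040,400 BTU
Gas: input = 74,040,400 / 0.86 = 86,093,488 BTU = 860.9 therm → 860.9 × €1.34 = €1,153.65
Electric: 74,040,400 BTU / 3412 = 21,700 kWh → × €0.212 = €4,600.40
Difference = |€1,153.65 − €4,600.40| = €3,446.75

€3446.75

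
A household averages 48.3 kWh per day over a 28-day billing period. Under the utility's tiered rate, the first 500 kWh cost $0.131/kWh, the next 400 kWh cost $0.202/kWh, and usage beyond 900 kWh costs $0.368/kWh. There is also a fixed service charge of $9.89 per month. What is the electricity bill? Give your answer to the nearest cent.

$322.67

Usage = 48.3 kWh/day × 28 days = 1352.4 kWh
First 500 kWh × $0.131 = $65.50
Next 400 kWh × $0.202 = $80.80
Remaining 452.4 kWh × $0.368 = $166.48
Energy charge = $312.78; + service $9.89 = $322.67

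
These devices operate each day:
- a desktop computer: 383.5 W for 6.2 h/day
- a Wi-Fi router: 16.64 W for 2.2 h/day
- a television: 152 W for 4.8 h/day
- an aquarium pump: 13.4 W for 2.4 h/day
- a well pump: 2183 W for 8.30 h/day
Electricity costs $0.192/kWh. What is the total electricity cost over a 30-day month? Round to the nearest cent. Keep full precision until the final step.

$122.66

desktop computer: 383.5 W × 6.2 h × 30 d = 71,331 Wh = 71.33 kWh
Wi-Fi router: 16.64 W × 2.2 h × 30 d = 1,098 Wh = 1.098 kWh
television: 152 W × 4.8 h × 30 d = 21,888 Wh = 21.89 kWh
aquarium pump: 13.4 W × 2.4 h × 30 d = 965 Wh = 0.9648 kWh
well pump: 2183 W × 8.30 h × 30 d = 543,567 Wh = 543.6 kWh
Total energy = 71.33 + 1.098 + 21.89 + 0.9648 + 543.6 = 638.8 kWh
Cost = 638.8 kWh × $0.192 = $122.66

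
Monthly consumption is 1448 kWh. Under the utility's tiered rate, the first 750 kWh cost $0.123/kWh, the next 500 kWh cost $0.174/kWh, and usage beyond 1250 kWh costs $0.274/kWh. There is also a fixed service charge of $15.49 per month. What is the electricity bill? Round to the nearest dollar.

First 750 kWh × $0.123 = $92.25
Next 500 kWh × $0.174 = $87.00
Remaining 198 kWh × $0.274 = $54.25
Energy charge = $233.50; + service $15.49 = $248.99 ≈ $249

$249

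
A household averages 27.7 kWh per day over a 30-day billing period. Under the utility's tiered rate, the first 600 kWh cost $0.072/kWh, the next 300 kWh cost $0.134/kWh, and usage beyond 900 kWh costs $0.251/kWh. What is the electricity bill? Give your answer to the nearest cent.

Usage = 27.7 kWh/day × 30 days = 831 kWh
First 600 kWh × $0.072 = $43.20
Next 231 kWh × $0.134 = $30.95
Remaining tier: 0 kWh (not reached)
Total = $74.15

$74.15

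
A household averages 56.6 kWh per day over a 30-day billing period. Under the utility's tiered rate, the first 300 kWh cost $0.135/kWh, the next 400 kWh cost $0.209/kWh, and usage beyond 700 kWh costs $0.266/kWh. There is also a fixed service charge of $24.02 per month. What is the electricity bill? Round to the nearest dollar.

$414

Usage = 56.6 kWh/day × 30 days = 1698 kWh
First 300 kWh × $0.135 = $40.50
Next 400 kWh × $0.209 = $83.60
Remaining 998 kWh × $0.266 = $265.47
Energy charge = $389.57; + service $24.02 = $413.59 ≈ $414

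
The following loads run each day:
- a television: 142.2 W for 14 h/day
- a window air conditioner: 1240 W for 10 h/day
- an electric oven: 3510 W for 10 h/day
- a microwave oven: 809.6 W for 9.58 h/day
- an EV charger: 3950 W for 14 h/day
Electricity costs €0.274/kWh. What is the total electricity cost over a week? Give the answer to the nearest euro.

€216

television: 142.2 W × 14 h × 7 d = 13,936 Wh = 13.94 kWh
window air conditioner: 1240 W × 10 h × 7 d = 86,800 Wh = 86.8 kWh
electric oven: 3510 W × 10 h × 7 d = 245,700 Wh = 245.7 kWh
microwave oven: 809.6 W × 9.58 h × 7 d = 54,292 Wh = 54.29 kWh
EV charger: 3950 W × 14 h × 7 d = 387,100 Wh = 387.1 kWh
Total energy = 13.94 + 86.8 + 245.7 + 54.29 + 387.1 = 787.8 kWh
Cost = 787.8 kWh × €0.274 = €215.86 ≈ €216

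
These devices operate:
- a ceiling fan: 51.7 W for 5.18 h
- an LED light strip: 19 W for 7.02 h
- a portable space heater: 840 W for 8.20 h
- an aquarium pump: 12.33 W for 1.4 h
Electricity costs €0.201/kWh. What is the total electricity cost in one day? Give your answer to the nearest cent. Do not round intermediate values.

ceiling fan: 51.7 W × 5.18 h = 268 Wh = 0.2678 kWh
LED light strip: 19 W × 7.02 h = 133 Wh = 0.1334 kWh
portable space heater: 840 W × 8.20 h = 6,888 Wh = 6.888 kWh
aquarium pump: 12.33 W × 1.4 h = 17 Wh = 0.01726 kWh
Total energy = 0.2678 + 0.1334 + 6.888 + 0.01726 = 7.306 kWh
Cost = 7.306 kWh × €0.201 = €1.47

€1.47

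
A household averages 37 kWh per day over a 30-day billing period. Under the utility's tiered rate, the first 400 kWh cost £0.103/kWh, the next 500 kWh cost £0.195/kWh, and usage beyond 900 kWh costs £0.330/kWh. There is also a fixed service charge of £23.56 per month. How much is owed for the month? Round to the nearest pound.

Usage = 37 kWh/day × 30 days = 1110 kWh
First 400 kWh × £0.103 = £41.20
Next 500 kWh × £0.195 = £97.50
Remaining 210 kWh × £0.330 = £69.30
Energy charge = £208.00; + service £23.56 = £231.56 ≈ £232

£232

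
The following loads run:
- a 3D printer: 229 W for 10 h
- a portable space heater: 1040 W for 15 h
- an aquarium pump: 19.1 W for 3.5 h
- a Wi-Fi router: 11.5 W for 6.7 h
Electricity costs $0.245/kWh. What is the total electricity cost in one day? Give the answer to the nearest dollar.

3D printer: 229 W × 10 h = 2,290 Wh = 2.29 kWh
portable space heater: 1040 W × 15 h = 15,600 Wh = 15.6 kWh
aquarium pump: 19.1 W × 3.5 h = 67 Wh = 0.06685 kWh
Wi-Fi router: 11.5 W × 6.7 h = 77 Wh = 0.07705 kWh
Total energy = 2.29 + 15.6 + 0.06685 + 0.07705 = 18.03 kWh
Cost = 18.03 kWh × $0.245 = $4.42 ≈ $4

$4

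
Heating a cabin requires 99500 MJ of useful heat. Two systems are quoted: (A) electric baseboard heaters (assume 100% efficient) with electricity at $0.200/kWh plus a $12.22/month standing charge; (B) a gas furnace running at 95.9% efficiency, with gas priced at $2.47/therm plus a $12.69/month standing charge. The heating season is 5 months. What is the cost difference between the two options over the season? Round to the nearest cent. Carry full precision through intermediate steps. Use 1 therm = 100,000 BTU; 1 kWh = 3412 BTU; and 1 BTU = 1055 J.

$3096.83

Heat load = 99500 MJ = 99,500,000,000 J / 1055 = 94,312,796 BTU
Gas: input = 94,312,796 / 0.959 = 98,344,939 BTU = 983.4 therm → 983.4 × $2.47 = $2,429.12; + 5 × $12.69 standing = $2,492.57
Electric: 94,312,796 BTU / 3412 = 27,640 kWh → × $0.200 = $5,528.30; + 5 × $12.22 standing = $5,589.40
Difference = |$2,492.57 − $5,589.40| = $3,096.83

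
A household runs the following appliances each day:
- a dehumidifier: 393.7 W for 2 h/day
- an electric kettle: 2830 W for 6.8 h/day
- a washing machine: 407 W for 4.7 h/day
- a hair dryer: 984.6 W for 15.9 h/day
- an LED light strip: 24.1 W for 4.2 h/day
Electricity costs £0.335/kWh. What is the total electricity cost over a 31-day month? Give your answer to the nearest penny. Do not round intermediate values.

dehumidifier: 393.7 W × 2 h × 31 d = 24,409 Wh = 24.41 kWh
electric kettle: 2830 W × 6.8 h × 31 d = 596,564 Wh = 596.6 kWh
washing machine: 407 W × 4.7 h × 31 d = 59,300 Wh = 59.3 kWh
hair dryer: 984.6 W × 15.9 h × 31 d = 485,309 Wh = 485.3 kWh
LED light strip: 24.1 W × 4.2 h × 31 d = 3,138 Wh = 3.138 kWh
Total energy = 24.41 + 596.6 + 59.3 + 485.3 + 3.138 = 1,169 kWh
Cost = 1,169 kWh × £0.335 = £391.52

£391.52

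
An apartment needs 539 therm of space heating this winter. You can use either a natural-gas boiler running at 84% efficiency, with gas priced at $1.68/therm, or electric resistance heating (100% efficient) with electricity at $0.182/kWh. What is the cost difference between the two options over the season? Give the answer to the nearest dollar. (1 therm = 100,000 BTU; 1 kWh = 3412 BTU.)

$1797

Heat load = 539 therm × 100,000 = 53,900,000 BTU
Gas: input = 53,900,000 / 0.840 = 64,166,667 BTU = 641.7 therm → 641.7 × $1.68 = $1,078.00
Electric: 53,900,000 BTU / 3412 = 15,800 kWh → × $0.182 = $2,875.09
Difference = |$1,078.00 − $2,875.09| = $1,797.09 ≈ $1797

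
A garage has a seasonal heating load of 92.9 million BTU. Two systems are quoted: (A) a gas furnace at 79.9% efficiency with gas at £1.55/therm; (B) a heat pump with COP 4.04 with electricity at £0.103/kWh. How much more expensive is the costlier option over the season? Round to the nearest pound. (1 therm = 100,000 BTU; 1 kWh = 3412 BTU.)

Heat load = 92.9 × 10⁶ BTU = 92,900,000 BTU
Gas: input = 92,900,000 / 0.799 = 116,270,338 BTU = 1,163 therm → 1,163 × £1.55 = £1,802.19
Heat pump: 92,900,000 BTU / 3412 = 27,230 kWh heat; / 4.04 = 6,739 kWh in → × £0.103 = £694.16
Difference = |£1,802.19 − £694.16| = £1,108.03 ≈ £1108

£1108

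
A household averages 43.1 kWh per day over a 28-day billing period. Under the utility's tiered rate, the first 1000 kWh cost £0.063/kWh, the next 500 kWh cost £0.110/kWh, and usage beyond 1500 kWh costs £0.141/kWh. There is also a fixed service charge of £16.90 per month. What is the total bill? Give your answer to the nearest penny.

£102.65

Usage = 43.1 kWh/day × 28 days = 1206.8 kWh
First 1000 kWh × £0.063 = £63.00
Next 206.8 kWh × £0.110 = £22.75
Remaining tier: 0 kWh (not reached)
Energy charge = £85.75; + service £16.90 = £102.65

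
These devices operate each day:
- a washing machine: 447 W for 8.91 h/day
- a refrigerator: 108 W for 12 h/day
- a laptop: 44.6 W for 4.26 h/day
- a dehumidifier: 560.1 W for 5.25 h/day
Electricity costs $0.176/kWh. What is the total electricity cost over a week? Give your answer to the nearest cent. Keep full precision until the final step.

$10.36

washing machine: 447 W × 8.91 h × 7 d = 27,879 Wh = 27.88 kWh
refrigerator: 108 W × 12 h × 7 d = 9,072 Wh = 9.072 kWh
laptop: 44.6 W × 4.26 h × 7 d = 1,330 Wh = 1.33 kWh
dehumidifier: 560.1 W × 5.25 h × 7 d = 20,584 Wh = 20.58 kWh
Total energy = 27.88 + 9.072 + 1.33 + 20.58 = 58.87 kWh
Cost = 58.87 kWh × $0.176 = $10.36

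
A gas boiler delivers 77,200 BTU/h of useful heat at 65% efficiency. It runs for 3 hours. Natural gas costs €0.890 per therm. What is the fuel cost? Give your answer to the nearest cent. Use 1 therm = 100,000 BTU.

€3.17

Heat delivered = 77,200 BTU/h × 3 h = 231,600 BTU
Gas input = 231,600 / 0.65 = 356,308 BTU
= 356,308 / 100,000 = 3.563 therm
Cost = 3.563 × €0.890/therm = €3.17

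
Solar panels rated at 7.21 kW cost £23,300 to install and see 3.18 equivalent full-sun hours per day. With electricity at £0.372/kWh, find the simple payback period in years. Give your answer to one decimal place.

Daily generation = 7.21 kW × 3.18 h = 22.93 kWh
Annual generation = 22.93 × 365 = 8368.6 kWh
Annual savings = 8368.6 × £0.372 = £3,113.14
Payback = £23,300 / £3,113.14 = 7.48 years

7.5 years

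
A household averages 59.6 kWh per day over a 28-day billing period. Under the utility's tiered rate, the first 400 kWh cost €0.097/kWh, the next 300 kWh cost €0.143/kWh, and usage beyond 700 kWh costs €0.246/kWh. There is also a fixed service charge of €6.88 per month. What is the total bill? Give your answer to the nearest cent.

€326.90

Usage = 59.6 kWh/day × 28 days = 1668.8 kWh
First 400 kWh × €0.097 = €38.80
Next 300 kWh × €0.143 = €42.90
Remaining 968.8 kWh × €0.246 = €238.32
Energy charge = €320.02; + service €6.88 = €326.90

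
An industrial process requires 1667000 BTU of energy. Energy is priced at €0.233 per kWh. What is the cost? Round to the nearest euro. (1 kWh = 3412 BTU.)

€114

1667000 BTU × (0.00029308 kWh/BTU) = 488.6 kWh
Cost = 488.6 kWh × €0.233/kWh = €113.84 ≈ €114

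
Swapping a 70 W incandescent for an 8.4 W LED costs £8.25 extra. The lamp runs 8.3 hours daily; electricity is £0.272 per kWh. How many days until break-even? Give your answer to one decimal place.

59.3 days

Power saved = 70 − 8.4 = 61.6 W
Daily energy saved = 61.6 W × 8.3 h = 511.3 Wh = 0.51128 kWh
Daily savings = 0.51128 × £0.272 = £0.1391
Payback = £8.25 / £0.1391 per day = 59.32 days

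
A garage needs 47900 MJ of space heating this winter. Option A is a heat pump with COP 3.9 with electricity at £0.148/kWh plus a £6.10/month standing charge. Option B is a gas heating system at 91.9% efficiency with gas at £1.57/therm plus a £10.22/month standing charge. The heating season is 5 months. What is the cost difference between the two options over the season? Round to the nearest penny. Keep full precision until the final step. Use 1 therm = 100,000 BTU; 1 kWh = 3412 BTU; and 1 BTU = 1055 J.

Heat load = 47900 MJ = 47,900,000,000 J / 1055 = 45,402,844 BTU
Gas: input = 45,402,844 / 0.919 = 49,404,618 BTU = 494 therm → 494 × £1.57 = £775.65; + 5 × £10.22 standing = £826.75
Heat pump: 45,402,844 BTU / 3412 = 13,310 kWh heat; / 3.9 = 3,412 kWh in → × £0.148 = £504.98; + 5 × £6.10 standing = £535.48
Difference = |£826.75 − £535.48| = £291.28

£291.28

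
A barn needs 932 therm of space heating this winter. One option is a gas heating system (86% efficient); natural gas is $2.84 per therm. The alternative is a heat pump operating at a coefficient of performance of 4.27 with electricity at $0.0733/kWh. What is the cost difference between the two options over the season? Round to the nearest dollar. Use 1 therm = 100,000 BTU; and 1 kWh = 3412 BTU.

Heat load = 932 therm × 100,000 = 93,200,000 BTU
Gas: input = 93,200,000 / 0.86 = 108,372,093 BTU = 1,084 therm → 1,084 × $2.84 = $3,077.77
Heat pump: 93,200,000 BTU / 3412 = 27,320 kWh heat; / 4.27 = 6,397 kWh in → × $0.0733 = $468.90
Difference = |$3,077.77 − $468.90| = $2,608.86 ≈ $2609

$2609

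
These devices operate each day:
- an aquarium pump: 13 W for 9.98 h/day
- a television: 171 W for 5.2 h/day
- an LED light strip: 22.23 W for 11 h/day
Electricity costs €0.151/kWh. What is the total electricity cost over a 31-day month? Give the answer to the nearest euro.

aquarium pump: 13 W × 9.98 h × 31 d = 4,022 Wh = 4.022 kWh
television: 171 W × 5.2 h × 31 d = 27,565 Wh = 27.57 kWh
LED light strip: 22.23 W × 11 h × 31 d = 7,580 Wh = 7.58 kWh
Total energy = 4.022 + 27.57 + 7.58 = 39.17 kWh
Cost = 39.17 kWh × €0.151 = €5.91 ≈ €6

€6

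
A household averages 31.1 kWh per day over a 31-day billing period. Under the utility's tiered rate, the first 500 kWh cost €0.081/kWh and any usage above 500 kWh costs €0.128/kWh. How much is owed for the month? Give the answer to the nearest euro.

€100

Usage = 31.1 kWh/day × 31 days = 964.1 kWh
First 500 kWh × €0.081 = €40.50
Remaining 464.1 kWh × €0.128 = €59.40
Total = €99.90 ≈ €100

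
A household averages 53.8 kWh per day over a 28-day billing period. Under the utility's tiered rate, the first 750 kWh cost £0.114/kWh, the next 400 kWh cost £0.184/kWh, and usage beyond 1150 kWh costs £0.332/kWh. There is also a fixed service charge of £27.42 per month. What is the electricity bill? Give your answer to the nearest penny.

£304.84

Usage = 53.8 kWh/day × 28 days = 1506.4 kWh
First 750 kWh × £0.114 = £85.50
Next 400 kWh × £0.184 = £73.60
Remaining 356.4 kWh × £0.332 = £118.32
Energy charge = £277.42; + service £27.42 = £304.84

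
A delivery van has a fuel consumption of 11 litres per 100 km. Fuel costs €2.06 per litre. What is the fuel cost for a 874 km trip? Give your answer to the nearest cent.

€198.05

Fuel = 11 L/100 km × 874 km / 100 = 96.14 L
Cost = 96.14 L × €2.06/L = €198.05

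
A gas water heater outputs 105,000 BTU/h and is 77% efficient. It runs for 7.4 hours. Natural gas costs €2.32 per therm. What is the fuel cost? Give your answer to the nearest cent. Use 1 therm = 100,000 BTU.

Heat delivered = 105,000 BTU/h × 7.4 h = 777,000 BTU
Gas input = 777,000 / 0.77 = 1,009,091 BTU
= 1,009,091 / 100,000 = 10.09 therm
Cost = 10.09 × €2.32/therm = €23.41

€23.41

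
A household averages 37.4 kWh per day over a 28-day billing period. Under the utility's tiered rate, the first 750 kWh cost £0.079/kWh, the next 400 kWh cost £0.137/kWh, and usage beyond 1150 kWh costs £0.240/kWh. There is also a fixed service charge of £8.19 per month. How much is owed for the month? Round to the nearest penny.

£108.16

Usage = 37.4 kWh/day × 28 days = 1047.2 kWh
First 750 kWh × £0.079 = £59.25
Next 297.2 kWh × £0.137 = £40.72
Remaining tier: 0 kWh (not reached)
Energy charge = £99.97; + service £8.19 = £108.16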